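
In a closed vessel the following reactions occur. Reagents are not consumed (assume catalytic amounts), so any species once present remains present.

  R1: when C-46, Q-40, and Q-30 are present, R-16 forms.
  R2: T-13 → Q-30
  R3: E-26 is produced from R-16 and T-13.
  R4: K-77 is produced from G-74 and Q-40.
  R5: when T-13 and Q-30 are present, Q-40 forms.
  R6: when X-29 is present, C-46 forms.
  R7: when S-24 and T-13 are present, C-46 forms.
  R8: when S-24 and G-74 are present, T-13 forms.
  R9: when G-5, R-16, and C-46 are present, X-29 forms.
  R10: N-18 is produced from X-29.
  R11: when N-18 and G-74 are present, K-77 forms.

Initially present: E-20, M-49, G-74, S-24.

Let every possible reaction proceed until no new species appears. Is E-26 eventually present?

S-24 and G-74 present → T-13 forms (R8).
S-24 and T-13 present → C-46 forms (R7).
T-13 present → Q-30 forms (R2).
T-13 and Q-30 present → Q-40 forms (R5).
C-46, Q-40, and Q-30 present → R-16 forms (R1).
R-16 and T-13 present → E-26 forms (R3).

Yes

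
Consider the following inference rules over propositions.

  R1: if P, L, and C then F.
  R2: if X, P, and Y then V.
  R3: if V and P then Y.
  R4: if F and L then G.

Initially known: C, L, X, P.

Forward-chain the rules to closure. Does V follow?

V would need X, P, and Y (R2), but Y is never established.

No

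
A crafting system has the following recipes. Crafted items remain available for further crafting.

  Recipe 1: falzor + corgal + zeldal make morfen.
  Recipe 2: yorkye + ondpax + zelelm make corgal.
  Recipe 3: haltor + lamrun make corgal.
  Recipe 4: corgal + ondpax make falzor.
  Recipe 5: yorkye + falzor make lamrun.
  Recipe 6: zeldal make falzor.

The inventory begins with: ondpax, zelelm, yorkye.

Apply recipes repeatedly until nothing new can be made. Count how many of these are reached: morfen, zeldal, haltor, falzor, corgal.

2

yorkye + ondpax + zelelm → corgal (Recipe 2).
corgal + ondpax → falzor (Recipe 4).
morfen would need falzor, corgal, and zeldal (Recipe 1), but zeldal is never obtained.
No rule produces zeldal, and it is not given.
No rule produces haltor, and it is not given.
falzor: reached.
corgal: reached.
Reached: falzor and corgal — 2 of the 5.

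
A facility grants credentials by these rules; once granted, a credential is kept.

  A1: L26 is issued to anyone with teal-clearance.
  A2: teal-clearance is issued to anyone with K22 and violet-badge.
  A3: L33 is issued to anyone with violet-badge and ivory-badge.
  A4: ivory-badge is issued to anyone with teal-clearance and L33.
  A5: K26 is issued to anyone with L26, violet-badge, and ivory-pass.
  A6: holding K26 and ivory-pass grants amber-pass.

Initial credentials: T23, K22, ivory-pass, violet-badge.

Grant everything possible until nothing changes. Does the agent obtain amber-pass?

Yes

Holding K22 and violet-badge grants teal-clearance (A2).
Holding teal-clearance grants L26 (A1).
Holding L26, violet-badge, and ivory-pass grants K26 (A5).
Holding K26 and ivory-pass grants amber-pass (A6).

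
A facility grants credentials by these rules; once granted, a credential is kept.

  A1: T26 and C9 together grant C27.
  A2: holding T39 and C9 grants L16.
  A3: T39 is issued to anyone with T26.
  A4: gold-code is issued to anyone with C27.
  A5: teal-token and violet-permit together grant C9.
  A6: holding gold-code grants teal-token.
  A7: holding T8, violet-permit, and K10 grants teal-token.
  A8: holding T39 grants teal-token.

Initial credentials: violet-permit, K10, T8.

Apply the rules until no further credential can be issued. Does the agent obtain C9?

Holding T8, violet-permit, and K10 grants teal-token (A7).
Holding teal-token and violet-permit grants C9 (A5).

Yes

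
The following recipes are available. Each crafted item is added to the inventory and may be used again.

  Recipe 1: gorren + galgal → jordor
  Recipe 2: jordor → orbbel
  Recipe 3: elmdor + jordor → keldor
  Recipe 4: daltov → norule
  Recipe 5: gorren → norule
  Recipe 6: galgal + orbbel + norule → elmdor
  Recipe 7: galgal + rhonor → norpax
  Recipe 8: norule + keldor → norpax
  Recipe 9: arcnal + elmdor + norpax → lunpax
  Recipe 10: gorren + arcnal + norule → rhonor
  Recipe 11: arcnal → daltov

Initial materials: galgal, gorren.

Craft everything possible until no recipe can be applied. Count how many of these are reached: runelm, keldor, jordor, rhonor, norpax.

3

Using Recipe 1, gorren and galgal make jordor.
Using Recipe 5, gorren makes norule.
jordor → orbbel (Recipe 2).
galgal + orbbel + norule → elmdor (Recipe 6).
Using Recipe 3, elmdor and jordor make keldor.
Using Recipe 8, norule and keldor make norpax.
No rule produces runelm, and it is not given.
keldor: reached.
jordor: reached.
rhonor would need gorren, arcnal, and norule (Recipe 10), but arcnal is never obtained.
norpax: reached.
Reached: keldor, jordor, and norpax — 3 of the 5.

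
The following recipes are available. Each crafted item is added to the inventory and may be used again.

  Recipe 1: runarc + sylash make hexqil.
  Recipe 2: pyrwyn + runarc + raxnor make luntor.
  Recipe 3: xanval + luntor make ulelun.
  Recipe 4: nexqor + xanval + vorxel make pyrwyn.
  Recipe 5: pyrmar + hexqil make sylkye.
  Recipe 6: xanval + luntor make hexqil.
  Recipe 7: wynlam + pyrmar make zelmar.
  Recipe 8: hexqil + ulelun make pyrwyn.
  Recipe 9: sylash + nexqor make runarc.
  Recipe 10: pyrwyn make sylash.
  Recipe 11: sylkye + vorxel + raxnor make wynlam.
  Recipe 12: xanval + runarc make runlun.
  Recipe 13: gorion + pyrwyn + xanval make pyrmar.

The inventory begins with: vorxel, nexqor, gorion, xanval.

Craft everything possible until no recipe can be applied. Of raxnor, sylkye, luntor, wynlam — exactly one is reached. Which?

nexqor + xanval + vorxel → pyrwyn (Recipe 4).
gorion + pyrwyn + xanval → pyrmar (Recipe 13).
pyrwyn → sylash (Recipe 10).
sylash + nexqor → runarc (Recipe 9).
runarc + sylash → hexqil (Recipe 1).
pyrmar + hexqil → sylkye (Recipe 5).
wynlam would need sylkye, vorxel, and raxnor (Recipe 11), but raxnor is never obtained. luntor would need pyrwyn, runarc, and raxnor (Recipe 2), but raxnor is never obtained. No rule produces raxnor, and it is not given.

sylkye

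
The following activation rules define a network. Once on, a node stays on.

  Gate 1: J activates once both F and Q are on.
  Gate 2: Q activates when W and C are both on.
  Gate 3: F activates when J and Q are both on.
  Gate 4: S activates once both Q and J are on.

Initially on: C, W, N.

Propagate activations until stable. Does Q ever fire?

Gate 2: W and C on → Q on.

Yes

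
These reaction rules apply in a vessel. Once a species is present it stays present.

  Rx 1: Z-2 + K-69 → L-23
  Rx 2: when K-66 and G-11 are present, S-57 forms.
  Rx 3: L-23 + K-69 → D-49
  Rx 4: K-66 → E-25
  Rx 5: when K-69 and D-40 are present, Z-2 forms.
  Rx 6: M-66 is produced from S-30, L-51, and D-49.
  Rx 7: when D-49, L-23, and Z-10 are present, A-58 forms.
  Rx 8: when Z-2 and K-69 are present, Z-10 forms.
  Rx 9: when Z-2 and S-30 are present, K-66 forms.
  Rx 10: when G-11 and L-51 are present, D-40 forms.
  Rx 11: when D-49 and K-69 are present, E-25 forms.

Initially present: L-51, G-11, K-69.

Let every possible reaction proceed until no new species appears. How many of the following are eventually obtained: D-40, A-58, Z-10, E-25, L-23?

G-11 and L-51 present → D-40 forms (Rx 10).
K-69 and D-40 present → Z-2 forms (Rx 5).
Z-2 and K-69 present → Z-10 forms (Rx 8).
Z-2 and K-69 present → L-23 forms (Rx 1).
L-23 and K-69 present → D-49 forms (Rx 3).
D-49, L-23, and Z-10 present → A-58 forms (Rx 7).
D-49 and K-69 present → E-25 forms (Rx 11).
D-40: reached.
A-58: reached.
Z-10: reached.
E-25: reached.
L-23: reached.
All 5 are reached.

5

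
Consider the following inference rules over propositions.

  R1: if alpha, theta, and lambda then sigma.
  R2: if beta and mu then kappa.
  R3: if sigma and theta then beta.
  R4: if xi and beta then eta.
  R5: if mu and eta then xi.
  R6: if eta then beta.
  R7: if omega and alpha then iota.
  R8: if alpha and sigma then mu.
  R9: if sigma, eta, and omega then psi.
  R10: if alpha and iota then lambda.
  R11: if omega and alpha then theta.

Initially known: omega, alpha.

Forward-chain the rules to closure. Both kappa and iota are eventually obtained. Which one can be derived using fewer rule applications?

iota: From omega and alpha, R7 gives iota. [1 rule application]
kappa: From omega and alpha, R11 gives theta. omega and alpha hold, so iota follows (R7). alpha and iota hold, so lambda follows (R10). alpha, theta, and lambda hold, so sigma follows (R1). sigma and theta hold, so beta follows (R3). From alpha and sigma, R8 gives mu. From beta and mu, R2 gives kappa. [7 rule applications]
iota needs fewer.

iota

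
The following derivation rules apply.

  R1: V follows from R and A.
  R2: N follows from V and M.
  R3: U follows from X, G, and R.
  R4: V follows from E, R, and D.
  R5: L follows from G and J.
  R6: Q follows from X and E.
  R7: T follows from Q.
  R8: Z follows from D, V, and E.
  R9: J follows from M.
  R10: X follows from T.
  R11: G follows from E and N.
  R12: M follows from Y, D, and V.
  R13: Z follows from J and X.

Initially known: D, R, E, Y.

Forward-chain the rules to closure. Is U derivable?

U would need X, G, and R (R3), but X is never established.

No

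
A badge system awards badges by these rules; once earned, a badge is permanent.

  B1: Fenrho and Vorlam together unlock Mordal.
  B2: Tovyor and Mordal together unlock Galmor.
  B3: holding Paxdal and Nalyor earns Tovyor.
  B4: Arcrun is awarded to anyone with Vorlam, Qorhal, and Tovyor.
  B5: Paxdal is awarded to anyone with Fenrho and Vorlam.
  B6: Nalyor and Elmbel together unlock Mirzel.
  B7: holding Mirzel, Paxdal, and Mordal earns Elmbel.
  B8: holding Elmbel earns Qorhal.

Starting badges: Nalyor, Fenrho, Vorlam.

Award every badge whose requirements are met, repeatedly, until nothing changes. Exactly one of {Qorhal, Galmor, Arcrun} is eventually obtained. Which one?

With Fenrho and Vorlam, Paxdal is earned (B5).
With Fenrho and Vorlam, Mordal is earned (B1).
With Paxdal and Nalyor, Tovyor is earned (B3).
With Tovyor and Mordal, Galmor is earned (B2).
Qorhal would need Elmbel (B8), but Elmbel is never earned. Arcrun would need Vorlam, Qorhal, and Tovyor (B4), but Qorhal is never earned.

Galmor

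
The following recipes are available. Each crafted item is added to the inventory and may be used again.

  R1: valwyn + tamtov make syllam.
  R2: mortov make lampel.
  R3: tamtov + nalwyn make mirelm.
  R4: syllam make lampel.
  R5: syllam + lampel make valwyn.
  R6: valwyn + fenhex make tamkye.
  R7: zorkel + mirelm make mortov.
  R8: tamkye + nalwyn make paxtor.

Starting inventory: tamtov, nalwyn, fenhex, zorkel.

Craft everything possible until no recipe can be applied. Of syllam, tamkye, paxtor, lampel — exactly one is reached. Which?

lampel

Using R3, tamtov and nalwyn make mirelm.
Using R7, zorkel and mirelm make mortov.
mortov → lampel (R2).
tamkye would need valwyn and fenhex (R6), but valwyn is never obtained. paxtor would need tamkye and nalwyn (R8), but tamkye is never obtained. syllam would need valwyn and tamtov (R1), but valwyn is never obtained.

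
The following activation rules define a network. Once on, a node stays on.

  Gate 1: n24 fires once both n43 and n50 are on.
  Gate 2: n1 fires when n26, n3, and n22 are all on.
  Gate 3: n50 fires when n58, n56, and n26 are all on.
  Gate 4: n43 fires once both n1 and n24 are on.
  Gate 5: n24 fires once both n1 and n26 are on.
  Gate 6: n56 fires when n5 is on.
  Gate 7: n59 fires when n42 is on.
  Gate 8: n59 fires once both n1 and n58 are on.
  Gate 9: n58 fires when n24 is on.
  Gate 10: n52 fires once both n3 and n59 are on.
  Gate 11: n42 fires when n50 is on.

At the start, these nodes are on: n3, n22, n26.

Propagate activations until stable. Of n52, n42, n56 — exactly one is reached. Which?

n26, n3, and n22 are on, so n1 fires (Gate 2).
n1 and n26 are on, so n24 fires (Gate 5).
Gate 9: n24 on → n58 on.
Gate 8: n1 and n58 on → n59 on.
Gate 10: n3 and n59 on → n52 on.
n42 would need n50 (Gate 11), but n50 never turns on. n56 would need n5 (Gate 6), but n5 never turns on.

n52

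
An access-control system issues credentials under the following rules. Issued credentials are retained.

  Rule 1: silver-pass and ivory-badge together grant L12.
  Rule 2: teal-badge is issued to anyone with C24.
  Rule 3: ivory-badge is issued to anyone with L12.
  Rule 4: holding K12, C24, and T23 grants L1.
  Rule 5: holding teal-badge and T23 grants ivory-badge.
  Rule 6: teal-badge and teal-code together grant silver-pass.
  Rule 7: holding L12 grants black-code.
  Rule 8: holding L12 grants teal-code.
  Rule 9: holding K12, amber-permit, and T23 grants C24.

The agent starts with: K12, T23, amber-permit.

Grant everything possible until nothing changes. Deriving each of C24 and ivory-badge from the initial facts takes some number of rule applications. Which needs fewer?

C24

C24: Holding K12, amber-permit, and T23 grants C24 (Rule 9). [1 rule application]
ivory-badge: Holding K12, amber-permit, and T23 grants C24 (Rule 9). Holding C24 grants teal-badge (Rule 2). Holding teal-badge and T23 grants ivory-badge (Rule 5). [3 rule applications]
C24 needs fewer.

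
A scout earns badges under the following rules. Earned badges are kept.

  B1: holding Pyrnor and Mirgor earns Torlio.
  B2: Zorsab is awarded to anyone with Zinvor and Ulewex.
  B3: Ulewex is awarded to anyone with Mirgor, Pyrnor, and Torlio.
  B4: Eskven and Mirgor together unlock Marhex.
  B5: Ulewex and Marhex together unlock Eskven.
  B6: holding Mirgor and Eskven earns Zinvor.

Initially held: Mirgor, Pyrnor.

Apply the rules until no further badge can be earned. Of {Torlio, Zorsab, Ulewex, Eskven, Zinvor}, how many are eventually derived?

2

With Pyrnor and Mirgor, Torlio is earned (B1).
With Mirgor, Pyrnor, and Torlio, Ulewex is earned (B3).
Torlio: reached.
Zorsab would need Zinvor and Ulewex (B2), but Zinvor is never earned.
Ulewex: reached.
Eskven would need Ulewex and Marhex (B5), but Marhex is never earned.
Zinvor would need Mirgor and Eskven (B6), but Eskven is never earned.
Reached: Torlio and Ulewex — 2 of the 5.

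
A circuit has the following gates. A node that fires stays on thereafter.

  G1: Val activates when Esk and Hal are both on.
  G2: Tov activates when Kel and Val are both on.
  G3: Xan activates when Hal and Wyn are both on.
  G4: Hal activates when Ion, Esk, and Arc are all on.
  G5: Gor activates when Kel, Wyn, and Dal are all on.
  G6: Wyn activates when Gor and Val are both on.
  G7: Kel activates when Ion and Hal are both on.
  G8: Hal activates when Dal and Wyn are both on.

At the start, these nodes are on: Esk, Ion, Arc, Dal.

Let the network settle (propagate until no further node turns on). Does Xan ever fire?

Xan would need Hal and Wyn (G3), but Wyn never turns on.

No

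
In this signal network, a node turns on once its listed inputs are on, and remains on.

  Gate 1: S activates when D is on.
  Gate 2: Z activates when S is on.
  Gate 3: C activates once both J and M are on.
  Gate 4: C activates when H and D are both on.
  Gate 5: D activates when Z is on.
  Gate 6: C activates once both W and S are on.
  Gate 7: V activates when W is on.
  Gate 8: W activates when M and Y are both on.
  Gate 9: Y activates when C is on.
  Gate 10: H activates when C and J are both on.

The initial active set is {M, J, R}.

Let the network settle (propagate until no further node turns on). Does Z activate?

Z would need S (Gate 2), but S never turns on.

No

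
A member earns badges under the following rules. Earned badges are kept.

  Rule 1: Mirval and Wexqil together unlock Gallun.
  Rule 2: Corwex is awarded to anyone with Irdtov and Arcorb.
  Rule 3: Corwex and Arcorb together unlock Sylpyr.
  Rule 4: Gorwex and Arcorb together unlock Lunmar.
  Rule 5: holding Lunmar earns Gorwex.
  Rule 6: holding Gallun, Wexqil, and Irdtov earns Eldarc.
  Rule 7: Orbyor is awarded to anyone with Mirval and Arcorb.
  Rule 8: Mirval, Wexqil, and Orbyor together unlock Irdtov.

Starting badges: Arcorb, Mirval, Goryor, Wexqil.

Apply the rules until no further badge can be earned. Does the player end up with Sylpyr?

With Mirval and Arcorb, Orbyor is earned (Rule 7).
With Mirval, Wexqil, and Orbyor, Irdtov is earned (Rule 8).
With Irdtov and Arcorb, Corwex is earned (Rule 2).
With Corwex and Arcorb, Sylpyr is earned (Rule 3).

Yes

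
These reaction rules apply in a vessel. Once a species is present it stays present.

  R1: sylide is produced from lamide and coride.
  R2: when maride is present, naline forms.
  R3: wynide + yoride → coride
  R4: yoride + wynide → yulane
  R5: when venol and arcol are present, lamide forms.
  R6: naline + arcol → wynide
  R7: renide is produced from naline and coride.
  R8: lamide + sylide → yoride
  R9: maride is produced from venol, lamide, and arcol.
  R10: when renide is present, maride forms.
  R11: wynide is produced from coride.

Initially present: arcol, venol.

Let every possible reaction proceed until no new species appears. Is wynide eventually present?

venol and arcol present → lamide forms (R5).
venol, lamide, and arcol present → maride forms (R9).
maride present → naline forms (R2).
naline and arcol present → wynide forms (R6).

Yes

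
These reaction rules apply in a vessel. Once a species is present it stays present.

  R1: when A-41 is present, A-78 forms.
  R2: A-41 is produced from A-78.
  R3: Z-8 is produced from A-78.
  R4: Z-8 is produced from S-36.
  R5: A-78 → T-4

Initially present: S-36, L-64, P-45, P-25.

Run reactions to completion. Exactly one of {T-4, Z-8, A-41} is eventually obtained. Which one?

S-36 present → Z-8 forms (R4).
T-4 would need A-78 (R5), but A-78 never forms. A-41 would need A-78 (R2), but A-78 never forms.

Z-8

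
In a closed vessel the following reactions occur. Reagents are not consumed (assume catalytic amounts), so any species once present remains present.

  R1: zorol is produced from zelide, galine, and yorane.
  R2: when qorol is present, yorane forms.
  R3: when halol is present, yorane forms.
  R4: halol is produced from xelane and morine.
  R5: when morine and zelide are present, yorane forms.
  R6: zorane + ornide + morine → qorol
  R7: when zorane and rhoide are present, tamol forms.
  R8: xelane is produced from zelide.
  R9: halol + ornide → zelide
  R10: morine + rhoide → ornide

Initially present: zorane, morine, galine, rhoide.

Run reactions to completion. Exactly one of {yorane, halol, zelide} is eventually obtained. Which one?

yorane

morine and rhoide present → ornide forms (R10).
zorane, ornide, and morine present → qorol forms (R6).
qorol present → yorane forms (R2).
halol would need xelane and morine (R4), but xelane never forms. zelide would need halol and ornide (R9), but halol never forms.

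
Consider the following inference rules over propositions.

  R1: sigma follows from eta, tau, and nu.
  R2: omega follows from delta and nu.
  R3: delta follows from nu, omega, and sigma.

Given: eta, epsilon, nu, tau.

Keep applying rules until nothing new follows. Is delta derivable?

delta would need nu, omega, and sigma (R3), but omega is never established.

No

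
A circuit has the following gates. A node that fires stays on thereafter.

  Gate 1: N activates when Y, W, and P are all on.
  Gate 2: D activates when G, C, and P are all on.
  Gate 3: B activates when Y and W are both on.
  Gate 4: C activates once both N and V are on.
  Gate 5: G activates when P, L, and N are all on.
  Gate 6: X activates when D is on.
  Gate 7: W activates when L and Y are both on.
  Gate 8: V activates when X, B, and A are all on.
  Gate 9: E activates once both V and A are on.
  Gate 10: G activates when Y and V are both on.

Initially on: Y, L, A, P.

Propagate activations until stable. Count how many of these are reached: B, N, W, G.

4

Gate 7: L and Y on → W on.
Gate 1: Y, W, and P on → N on.
Gate 3: Y and W on → B on.
P, L, and N are on, so G activates (Gate 5).
B: reached.
N: reached.
W: reached.
G: reached.
All 4 are reached.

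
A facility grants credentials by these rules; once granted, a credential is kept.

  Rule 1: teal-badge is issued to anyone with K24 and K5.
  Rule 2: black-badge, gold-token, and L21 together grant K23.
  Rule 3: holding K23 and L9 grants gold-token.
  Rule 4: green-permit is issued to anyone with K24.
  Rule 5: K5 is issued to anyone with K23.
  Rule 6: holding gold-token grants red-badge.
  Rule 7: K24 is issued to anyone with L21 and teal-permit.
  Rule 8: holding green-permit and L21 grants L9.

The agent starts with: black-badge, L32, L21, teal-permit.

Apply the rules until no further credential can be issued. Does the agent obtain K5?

K5 would need K23 (Rule 5), but K23 is never granted.

No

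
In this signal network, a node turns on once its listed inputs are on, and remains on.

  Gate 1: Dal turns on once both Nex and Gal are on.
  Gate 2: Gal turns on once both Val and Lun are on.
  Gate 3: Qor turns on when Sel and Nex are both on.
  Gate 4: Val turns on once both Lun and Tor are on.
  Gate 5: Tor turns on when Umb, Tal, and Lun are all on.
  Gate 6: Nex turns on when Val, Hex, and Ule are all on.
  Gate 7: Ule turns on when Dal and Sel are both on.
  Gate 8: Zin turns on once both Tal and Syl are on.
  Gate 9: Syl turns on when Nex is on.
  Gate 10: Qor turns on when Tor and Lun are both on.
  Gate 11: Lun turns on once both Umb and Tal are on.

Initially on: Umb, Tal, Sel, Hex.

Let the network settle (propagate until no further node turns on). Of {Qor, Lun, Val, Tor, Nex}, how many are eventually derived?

Umb and Tal are on, so Lun turns on (Gate 11).
Umb, Tal, and Lun are on, so Tor turns on (Gate 5).
Tor and Lun are on, so Qor turns on (Gate 10).
Lun and Tor are on, so Val turns on (Gate 4).
Qor: reached.
Lun: reached.
Val: reached.
Tor: reached.
Nex would need Val, Hex, and Ule (Gate 6), but Ule never turns on.
Reached: Qor, Lun, Val, and Tor — 4 of the 5.

4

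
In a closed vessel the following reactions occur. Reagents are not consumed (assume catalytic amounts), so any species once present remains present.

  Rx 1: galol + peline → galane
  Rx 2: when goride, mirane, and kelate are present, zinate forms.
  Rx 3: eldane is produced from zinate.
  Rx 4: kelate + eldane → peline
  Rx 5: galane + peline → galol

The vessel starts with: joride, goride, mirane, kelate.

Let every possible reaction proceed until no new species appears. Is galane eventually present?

No

galane would need galol and peline (Rx 1), but galol never forms.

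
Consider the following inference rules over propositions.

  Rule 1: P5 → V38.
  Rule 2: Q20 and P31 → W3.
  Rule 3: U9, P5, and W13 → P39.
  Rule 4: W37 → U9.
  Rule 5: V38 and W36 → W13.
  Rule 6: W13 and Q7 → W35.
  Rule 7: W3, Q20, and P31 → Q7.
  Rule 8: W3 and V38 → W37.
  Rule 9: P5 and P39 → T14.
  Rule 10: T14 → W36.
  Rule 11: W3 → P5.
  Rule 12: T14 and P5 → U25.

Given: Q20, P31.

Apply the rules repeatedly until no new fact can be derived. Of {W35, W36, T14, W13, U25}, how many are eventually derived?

W35 would need W13 and Q7 (Rule 6), but W13 is never established.
W36 would need T14 (Rule 10), but T14 is never established.
T14 would need P5 and P39 (Rule 9), but P39 is never established.
W13 would need V38 and W36 (Rule 5), but W36 is never established.
U25 would need T14 and P5 (Rule 12), but T14 is never established.
None of the 5 are reached.

0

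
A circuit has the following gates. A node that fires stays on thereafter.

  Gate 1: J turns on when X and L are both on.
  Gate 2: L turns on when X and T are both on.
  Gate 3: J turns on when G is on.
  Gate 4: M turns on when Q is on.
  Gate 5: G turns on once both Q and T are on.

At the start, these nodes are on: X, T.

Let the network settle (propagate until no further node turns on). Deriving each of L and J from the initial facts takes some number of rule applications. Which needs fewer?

L: Gate 2: X and T on → L on. [1 rule application]
J: X and T are on, so L turns on (Gate 2). X and L are on, so J turns on (Gate 1). [2 rule applications]
L needs fewer.

L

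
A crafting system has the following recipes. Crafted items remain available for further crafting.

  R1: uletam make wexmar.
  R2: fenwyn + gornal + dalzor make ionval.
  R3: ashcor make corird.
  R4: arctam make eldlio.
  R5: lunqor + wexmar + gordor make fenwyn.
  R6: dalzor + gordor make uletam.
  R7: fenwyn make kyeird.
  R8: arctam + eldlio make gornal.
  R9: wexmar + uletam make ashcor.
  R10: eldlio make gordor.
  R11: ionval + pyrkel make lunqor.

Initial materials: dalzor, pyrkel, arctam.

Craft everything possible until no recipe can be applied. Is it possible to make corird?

arctam → eldlio (R4).
eldlio → gordor (R10).
dalzor + gordor → uletam (R6).
Using R1, uletam makes wexmar.
Using R9, wexmar and uletam make ashcor.
ashcor → corird (R3).

Yes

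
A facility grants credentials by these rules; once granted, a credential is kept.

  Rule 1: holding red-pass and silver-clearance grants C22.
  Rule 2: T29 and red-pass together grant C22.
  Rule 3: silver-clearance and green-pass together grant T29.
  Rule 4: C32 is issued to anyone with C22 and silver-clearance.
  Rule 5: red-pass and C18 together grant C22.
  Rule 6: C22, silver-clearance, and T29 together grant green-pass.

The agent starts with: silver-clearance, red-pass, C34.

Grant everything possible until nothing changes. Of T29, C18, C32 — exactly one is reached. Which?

C32

Holding red-pass and silver-clearance grants C22 (Rule 1).
Holding C22 and silver-clearance grants C32 (Rule 4).
No rule produces C18, and it is not given. T29 would need silver-clearance and green-pass (Rule 3), but green-pass is never granted.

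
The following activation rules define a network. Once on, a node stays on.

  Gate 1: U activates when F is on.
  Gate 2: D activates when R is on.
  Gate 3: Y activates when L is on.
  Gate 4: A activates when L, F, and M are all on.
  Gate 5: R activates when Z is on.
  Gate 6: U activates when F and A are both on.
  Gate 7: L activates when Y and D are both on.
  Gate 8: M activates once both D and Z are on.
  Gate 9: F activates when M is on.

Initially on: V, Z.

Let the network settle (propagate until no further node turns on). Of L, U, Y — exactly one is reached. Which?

Gate 5: Z on → R on.
Gate 2: R on → D on.
D and Z are on, so M activates (Gate 8).
M is on, so F activates (Gate 9).
Gate 1: F on → U on.
L would need Y and D (Gate 7), but Y never turns on. Y would need L (Gate 3), but L never turns on.

U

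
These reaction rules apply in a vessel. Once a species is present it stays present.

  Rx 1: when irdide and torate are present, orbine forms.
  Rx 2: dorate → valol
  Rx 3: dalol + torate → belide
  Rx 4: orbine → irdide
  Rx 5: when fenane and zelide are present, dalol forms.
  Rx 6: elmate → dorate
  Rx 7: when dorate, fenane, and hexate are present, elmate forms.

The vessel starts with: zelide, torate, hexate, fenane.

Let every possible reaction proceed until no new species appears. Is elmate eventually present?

No

elmate would need dorate, fenane, and hexate (Rx 7), but dorate never forms.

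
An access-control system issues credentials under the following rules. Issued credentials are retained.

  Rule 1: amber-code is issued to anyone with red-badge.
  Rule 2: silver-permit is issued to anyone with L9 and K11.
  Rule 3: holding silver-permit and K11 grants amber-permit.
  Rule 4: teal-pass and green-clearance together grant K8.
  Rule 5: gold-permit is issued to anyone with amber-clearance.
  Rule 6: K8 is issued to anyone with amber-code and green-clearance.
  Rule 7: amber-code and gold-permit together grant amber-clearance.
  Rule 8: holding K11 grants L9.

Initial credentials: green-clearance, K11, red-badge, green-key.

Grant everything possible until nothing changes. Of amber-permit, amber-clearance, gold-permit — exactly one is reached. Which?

amber-permit

Holding K11 grants L9 (Rule 8).
Holding L9 and K11 grants silver-permit (Rule 2).
Holding silver-permit and K11 grants amber-permit (Rule 3).
gold-permit would need amber-clearance (Rule 5), but amber-clearance is never granted. amber-clearance would need amber-code and gold-permit (Rule 7), but gold-permit is never granted.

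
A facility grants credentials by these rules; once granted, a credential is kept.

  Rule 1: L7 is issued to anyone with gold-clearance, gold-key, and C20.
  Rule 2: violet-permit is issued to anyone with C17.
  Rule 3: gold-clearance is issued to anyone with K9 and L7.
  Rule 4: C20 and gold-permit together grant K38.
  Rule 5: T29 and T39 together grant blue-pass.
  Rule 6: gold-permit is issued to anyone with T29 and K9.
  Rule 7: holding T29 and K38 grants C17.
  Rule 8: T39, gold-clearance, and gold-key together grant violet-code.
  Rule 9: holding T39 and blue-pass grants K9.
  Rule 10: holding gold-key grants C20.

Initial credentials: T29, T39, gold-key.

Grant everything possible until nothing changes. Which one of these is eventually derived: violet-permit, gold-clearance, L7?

violet-permit

Holding gold-key grants C20 (Rule 10).
Holding T29 and T39 grants blue-pass (Rule 5).
Holding T39 and blue-pass grants K9 (Rule 9).
Holding T29 and K9 grants gold-permit (Rule 6).
Holding C20 and gold-permit grants K38 (Rule 4).
Holding T29 and K38 grants C17 (Rule 7).
Holding C17 grants violet-permit (Rule 2).
gold-clearance would need K9 and L7 (Rule 3), but L7 is never granted. L7 would need gold-clearance, gold-key, and C20 (Rule 1), but gold-clearance is never granted.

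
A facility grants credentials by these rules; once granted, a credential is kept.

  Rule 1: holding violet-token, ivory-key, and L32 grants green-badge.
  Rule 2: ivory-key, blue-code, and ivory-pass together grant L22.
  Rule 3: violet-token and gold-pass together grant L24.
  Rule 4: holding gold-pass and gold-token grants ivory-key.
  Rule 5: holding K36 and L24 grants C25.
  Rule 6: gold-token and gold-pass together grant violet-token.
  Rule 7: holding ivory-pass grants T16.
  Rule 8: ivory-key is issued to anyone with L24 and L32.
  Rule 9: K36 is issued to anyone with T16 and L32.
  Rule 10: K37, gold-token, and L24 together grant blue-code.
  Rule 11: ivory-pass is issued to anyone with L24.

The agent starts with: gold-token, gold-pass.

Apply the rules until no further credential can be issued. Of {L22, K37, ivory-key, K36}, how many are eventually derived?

Holding gold-pass and gold-token grants ivory-key (Rule 4).
L22 would need ivory-key, blue-code, and ivory-pass (Rule 2), but blue-code is never granted.
No rule produces K37, and it is not given.
ivory-key: reached.
K36 would need T16 and L32 (Rule 9), but L32 is never granted.
Reached: ivory-key — 1 of the 4.

1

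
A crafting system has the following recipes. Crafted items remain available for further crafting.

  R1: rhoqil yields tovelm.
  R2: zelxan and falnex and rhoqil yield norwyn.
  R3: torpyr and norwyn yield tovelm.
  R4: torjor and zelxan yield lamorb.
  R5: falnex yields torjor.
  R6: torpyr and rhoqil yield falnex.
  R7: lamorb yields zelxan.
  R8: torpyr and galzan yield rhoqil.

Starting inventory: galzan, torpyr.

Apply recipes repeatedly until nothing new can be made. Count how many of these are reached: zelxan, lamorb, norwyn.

0

zelxan would need lamorb (R7), but lamorb is never obtained.
lamorb would need torjor and zelxan (R4), but zelxan is never obtained.
norwyn would need zelxan, falnex, and rhoqil (R2), but zelxan is never obtained.
None of the 3 are reached.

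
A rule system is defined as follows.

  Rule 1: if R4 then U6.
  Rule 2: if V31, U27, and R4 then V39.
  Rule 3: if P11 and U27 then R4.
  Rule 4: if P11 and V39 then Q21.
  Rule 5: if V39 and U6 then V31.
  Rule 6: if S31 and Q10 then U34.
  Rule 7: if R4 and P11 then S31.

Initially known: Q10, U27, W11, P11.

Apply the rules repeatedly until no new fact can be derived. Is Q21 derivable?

Q21 would need P11 and V39 (Rule 4), but V39 is never established.

No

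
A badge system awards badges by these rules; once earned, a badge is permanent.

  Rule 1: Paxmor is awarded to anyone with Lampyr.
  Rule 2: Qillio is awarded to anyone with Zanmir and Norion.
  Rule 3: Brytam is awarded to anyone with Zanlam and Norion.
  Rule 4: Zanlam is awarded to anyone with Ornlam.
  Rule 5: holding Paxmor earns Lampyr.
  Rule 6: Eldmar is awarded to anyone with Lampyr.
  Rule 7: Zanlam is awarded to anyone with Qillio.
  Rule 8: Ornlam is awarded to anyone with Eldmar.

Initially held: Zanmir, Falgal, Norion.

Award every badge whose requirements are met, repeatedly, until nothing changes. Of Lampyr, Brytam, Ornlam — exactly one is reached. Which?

Brytam

With Zanmir and Norion, Qillio is earned (Rule 2).
With Qillio, Zanlam is earned (Rule 7).
With Zanlam and Norion, Brytam is earned (Rule 3).
Ornlam would need Eldmar (Rule 8), but Eldmar is never earned. Lampyr would need Paxmor (Rule 5), but Paxmor is never earned.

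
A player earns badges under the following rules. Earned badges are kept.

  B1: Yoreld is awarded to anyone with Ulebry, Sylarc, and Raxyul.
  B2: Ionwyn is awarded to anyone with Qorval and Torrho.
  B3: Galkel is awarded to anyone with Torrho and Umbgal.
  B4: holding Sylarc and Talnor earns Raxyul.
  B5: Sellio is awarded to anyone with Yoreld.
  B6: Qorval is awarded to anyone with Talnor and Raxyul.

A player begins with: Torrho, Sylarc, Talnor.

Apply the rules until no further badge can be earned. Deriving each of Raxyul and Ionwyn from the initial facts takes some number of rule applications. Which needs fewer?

Raxyul: With Sylarc and Talnor, Raxyul is earned (B4). [1 rule application]
Ionwyn: With Sylarc and Talnor, Raxyul is earned (B4). With Talnor and Raxyul, Qorval is earned (B6). With Qorval and Torrho, Ionwyn is earned (B2). [3 rule applications]
Raxyul needs fewer.

Raxyul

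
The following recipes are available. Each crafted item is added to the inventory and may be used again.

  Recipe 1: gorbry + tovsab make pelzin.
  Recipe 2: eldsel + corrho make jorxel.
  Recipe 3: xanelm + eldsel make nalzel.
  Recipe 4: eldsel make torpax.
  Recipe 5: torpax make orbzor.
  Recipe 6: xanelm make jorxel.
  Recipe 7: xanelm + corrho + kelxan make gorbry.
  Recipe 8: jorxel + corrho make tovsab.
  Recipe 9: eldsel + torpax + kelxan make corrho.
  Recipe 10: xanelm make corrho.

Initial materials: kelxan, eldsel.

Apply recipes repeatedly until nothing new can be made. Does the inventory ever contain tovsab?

Yes

Using Recipe 4, eldsel makes torpax.
eldsel + torpax + kelxan → corrho (Recipe 9).
eldsel + corrho → jorxel (Recipe 2).
Using Recipe 8, jorxel and corrho make tovsab.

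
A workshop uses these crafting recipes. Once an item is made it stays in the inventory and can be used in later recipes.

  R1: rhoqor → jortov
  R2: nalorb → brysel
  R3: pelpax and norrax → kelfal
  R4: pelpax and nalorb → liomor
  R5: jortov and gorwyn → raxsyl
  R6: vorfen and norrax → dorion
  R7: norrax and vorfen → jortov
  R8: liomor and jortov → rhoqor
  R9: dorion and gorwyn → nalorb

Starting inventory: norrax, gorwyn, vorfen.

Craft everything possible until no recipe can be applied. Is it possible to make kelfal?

kelfal would need pelpax and norrax (R3), but pelpax is never obtained.

No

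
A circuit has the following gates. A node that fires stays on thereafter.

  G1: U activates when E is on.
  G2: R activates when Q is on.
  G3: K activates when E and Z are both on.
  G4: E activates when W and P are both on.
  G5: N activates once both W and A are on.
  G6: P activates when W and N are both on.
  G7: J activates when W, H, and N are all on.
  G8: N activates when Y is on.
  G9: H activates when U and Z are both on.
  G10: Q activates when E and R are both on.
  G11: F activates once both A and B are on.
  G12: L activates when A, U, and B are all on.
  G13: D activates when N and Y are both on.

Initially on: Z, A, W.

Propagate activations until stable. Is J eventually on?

Yes

W and A are on, so N activates (G5).
G6: W and N on → P on.
G4: W and P on → E on.
G1: E on → U on.
U and Z are on, so H activates (G9).
W, H, and N are on, so J activates (G7).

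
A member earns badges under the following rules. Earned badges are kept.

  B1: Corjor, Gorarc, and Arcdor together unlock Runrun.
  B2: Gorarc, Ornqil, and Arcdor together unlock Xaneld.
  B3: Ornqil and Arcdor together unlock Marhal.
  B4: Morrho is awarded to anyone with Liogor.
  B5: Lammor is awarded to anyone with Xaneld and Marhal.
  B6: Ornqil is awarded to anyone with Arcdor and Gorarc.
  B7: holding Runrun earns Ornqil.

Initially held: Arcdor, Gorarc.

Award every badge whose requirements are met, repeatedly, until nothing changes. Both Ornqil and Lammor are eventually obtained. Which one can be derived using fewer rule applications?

Ornqil: With Arcdor and Gorarc, Ornqil is earned (B6). [1 rule application]
Lammor: With Arcdor and Gorarc, Ornqil is earned (B6). With Gorarc, Ornqil, and Arcdor, Xaneld is earned (B2). With Ornqil and Arcdor, Marhal is earned (B3). With Xaneld and Marhal, Lammor is earned (B5). [4 rule applications]
Ornqil needs fewer.

Ornqil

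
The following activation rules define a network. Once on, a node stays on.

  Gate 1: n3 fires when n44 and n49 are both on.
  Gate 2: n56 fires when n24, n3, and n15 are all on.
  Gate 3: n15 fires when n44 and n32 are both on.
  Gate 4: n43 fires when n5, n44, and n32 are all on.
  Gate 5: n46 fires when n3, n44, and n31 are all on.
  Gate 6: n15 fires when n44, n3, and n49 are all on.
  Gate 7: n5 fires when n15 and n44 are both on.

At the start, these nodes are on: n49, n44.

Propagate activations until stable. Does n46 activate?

n46 would need n3, n44, and n31 (Gate 5), but n31 never turns on.

No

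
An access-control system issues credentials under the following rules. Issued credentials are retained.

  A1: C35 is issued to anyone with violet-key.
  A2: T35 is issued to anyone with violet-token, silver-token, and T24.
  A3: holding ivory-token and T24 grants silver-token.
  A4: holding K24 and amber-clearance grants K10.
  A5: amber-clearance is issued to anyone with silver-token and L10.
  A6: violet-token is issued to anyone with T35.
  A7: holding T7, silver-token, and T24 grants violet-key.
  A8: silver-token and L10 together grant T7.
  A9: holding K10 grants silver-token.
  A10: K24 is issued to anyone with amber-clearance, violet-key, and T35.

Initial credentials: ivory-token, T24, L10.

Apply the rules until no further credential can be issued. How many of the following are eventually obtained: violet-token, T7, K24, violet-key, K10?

Holding ivory-token and T24 grants silver-token (A3).
Holding silver-token and L10 grants T7 (A8).
Holding T7, silver-token, and T24 grants violet-key (A7).
violet-token would need T35 (A6), but T35 is never granted.
T7: reached.
K24 would need amber-clearance, violet-key, and T35 (A10), but T35 is never granted.
violet-key: reached.
K10 would need K24 and amber-clearance (A4), but K24 is never granted.
Reached: T7 and violet-key — 2 of the 5.

2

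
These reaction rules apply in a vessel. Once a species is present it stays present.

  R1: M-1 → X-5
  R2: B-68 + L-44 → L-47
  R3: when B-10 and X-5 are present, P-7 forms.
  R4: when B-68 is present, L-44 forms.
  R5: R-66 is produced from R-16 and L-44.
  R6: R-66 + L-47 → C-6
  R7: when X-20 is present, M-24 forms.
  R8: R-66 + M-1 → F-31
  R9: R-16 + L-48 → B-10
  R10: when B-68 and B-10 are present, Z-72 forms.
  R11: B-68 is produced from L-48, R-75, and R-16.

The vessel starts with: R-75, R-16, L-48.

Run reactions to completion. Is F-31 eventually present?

No

F-31 would need R-66 and M-1 (R8), but M-1 never forms.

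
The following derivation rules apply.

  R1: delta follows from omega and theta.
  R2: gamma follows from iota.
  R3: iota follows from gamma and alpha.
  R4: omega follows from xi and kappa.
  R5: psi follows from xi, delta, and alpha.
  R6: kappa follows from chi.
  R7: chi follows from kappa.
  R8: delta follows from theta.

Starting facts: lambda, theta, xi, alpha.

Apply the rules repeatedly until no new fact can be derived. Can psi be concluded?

theta holds, so delta follows (R8).
From xi, delta, and alpha, R5 gives psi.

Yes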